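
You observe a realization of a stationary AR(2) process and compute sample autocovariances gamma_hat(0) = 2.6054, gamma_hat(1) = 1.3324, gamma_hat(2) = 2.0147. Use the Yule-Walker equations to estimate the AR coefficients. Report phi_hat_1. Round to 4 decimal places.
\hat\phi_{1} = 0.1570

The Yule-Walker equations for an AR(p) process read, in matrix form,
  Gamma_p phi = r_p,   with   (Gamma_p)_{ij} = gamma(|i - j|),
                       (r_p)_i = gamma(i),   i,j = 1..p.
Substitute the sample gammas (Toeplitz matrix and right-hand side of size 2):
  Gamma_p = [[2.6054, 1.3324], [1.3324, 2.6054]]
  r_p     = [1.3324, 2.0147]
Written out:
  2.6054 phi_1 + 1.3324 phi_2 = 1.3324
  1.3324 phi_1 + 2.6054 phi_2 = 2.0147
Solve by Cramer's rule:
  det = gamma(0)^2 - gamma(1)^2 = (2.6054)^2 - (1.3324)^2 = 6.78810916 - 1.77528976 = 5.0128194
  phi_hat_1 = [gamma(1) gamma(0) - gamma(1) gamma(2)] / det = [(1.3324)(2.6054) - (1.3324)(2.0147)] / 5.0128194 = 0.78704868 / 5.0128194 = 0.157
  phi_hat_2 = [gamma(0) gamma(2) - gamma(1)^2] / det = [(2.6054)(2.0147) - (1.3324)^2] / 5.0128194 = 3.47380962 / 5.0128194 = 0.693
So phi_hat = [0.1570, 0.6930].
Therefore phi_hat_1 = 0.1570.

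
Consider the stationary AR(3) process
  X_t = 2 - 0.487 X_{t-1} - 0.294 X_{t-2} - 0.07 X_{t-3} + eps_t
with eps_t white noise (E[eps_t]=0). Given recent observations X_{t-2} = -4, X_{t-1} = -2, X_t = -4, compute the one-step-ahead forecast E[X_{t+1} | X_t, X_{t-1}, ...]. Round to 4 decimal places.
E[X_{t+1} \mid \mathcal F_t] = 4.8160

For an AR(p) model X_t = c + sum_i phi_i X_{t-i} + eps_t, the
one-step-ahead conditional mean is
  E[X_{t+1} | X_t, ...] = c + sum_i phi_i X_{t+1-i}.
Substitute known values:
  E[X_{t+1} | ...] = 2 + (-0.487) * (-4) + (-0.294) * (-2) + (-0.07) * (-4)
                   = 4.8160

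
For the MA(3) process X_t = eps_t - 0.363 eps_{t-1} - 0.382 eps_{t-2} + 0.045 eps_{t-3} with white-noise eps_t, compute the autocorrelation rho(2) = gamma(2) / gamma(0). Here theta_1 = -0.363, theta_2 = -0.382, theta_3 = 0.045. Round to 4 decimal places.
\rho(2) = -0.3113

For an MA(q) process with theta_0 = 1, the autocovariance is
  gamma(k) = sigma^2 * sum_{i=0..q-k} theta_i * theta_{i+k},
and rho(k) = gamma(k) / gamma(0). Sigma^2 cancels.
  numerator   = (1)*(-0.382) + (-0.363)*(0.045) = -0.398335.
  denominator = (1)^2 + (-0.363)^2 + (-0.382)^2 + (0.045)^2 = 1.279718.
  rho(2) = -0.398335 / 1.279718 = -0.3113.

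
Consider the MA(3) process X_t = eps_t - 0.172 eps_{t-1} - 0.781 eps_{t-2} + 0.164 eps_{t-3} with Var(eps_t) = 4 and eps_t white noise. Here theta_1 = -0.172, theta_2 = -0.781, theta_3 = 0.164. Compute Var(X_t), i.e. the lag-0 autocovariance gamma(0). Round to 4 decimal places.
\gamma(0) = 6.6658

For an MA(q) process X_t = eps_t + sum_i theta_i eps_{t-i} with
Var(eps_t) = sigma^2, the variance is
  gamma(0) = sigma^2 * (1 + sum_i theta_i^2).
  sum_i theta_i^2 = (-0.172)^2 + (-0.781)^2 + (0.164)^2 = 0.029584 + 0.609961 + 0.026896 = 0.666441.
  gamma(0) = 4 * (1 + 0.666441) = 4 * 1.666441 = 6.665764, which rounds to 6.6658.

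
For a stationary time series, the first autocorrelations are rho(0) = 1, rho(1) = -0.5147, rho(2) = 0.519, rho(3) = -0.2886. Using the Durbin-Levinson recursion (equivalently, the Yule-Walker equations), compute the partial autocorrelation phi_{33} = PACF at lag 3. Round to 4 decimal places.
\phi_{33} = 0.0990

The PACF at lag k is phi_{kk}, the last component of the solution
to the Yule-Walker system G_k phi = r_k where
  (G_k)_{ij} = rho(|i - j|), (r_k)_i = rho(i), i,j = 1..k.
Equivalently, Durbin-Levinson gives phi_{kk} iteratively:
  phi_{11} = rho(1)
  phi_{kk} = [rho(k) - sum_{j=1..k-1} phi_{k-1,j} rho(k-j)]
            / [1 - sum_{j=1..k-1} phi_{k-1,j} rho(j)],
  phi_{k,j} = phi_{k-1,j} - phi_{kk} phi_{k-1,k-j},  j = 1..k-1.
Step k = 1:
  phi_11 = rho(1) = -0.5147.
Step k = 2:
  phi_22 = [rho(2) - phi_11 rho(1)] / [1 - phi_11 rho(1)] = [0.519 - (-0.5147)(-0.5147)] / [1 - (-0.5147)(-0.5147)]
         = 0.25408391 / 0.73508391 = 0.345653.
  Update: phi_21 = phi_11 - phi_22 phi_11 = -0.5147 - (0.345653)(-0.5147) = -0.336792.
Step k = 3:
  phi_33 = [rho(3) - phi_21 rho(2) - phi_22 rho(1)] / [1 - phi_21 rho(1) - phi_22 rho(2)]
    numerator   = -0.2886 - (-0.336792)(0.519) - (0.345653)(-0.5147) = 0.06410284
    denominator = 1 - (-0.336792)(-0.5147) - (0.345653)(0.519) = 0.64725906
  phi_33 = 0.06410284 / 0.64725906 = 0.099.
Therefore phi_{33} = 0.0990.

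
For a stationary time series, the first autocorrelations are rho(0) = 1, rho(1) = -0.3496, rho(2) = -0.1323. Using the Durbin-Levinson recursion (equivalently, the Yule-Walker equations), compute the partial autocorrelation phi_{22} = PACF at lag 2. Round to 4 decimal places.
\phi_{22} = -0.2900

The PACF at lag k is phi_{kk}, the last component of the solution
to the Yule-Walker system G_k phi = r_k where
  (G_k)_{ij} = rho(|i - j|), (r_k)_i = rho(i), i,j = 1..k.
Equivalently, Durbin-Levinson gives phi_{kk} iteratively:
  phi_{11} = rho(1)
  phi_{kk} = [rho(k) - sum_{j=1..k-1} phi_{k-1,j} rho(k-j)]
            / [1 - sum_{j=1..k-1} phi_{k-1,j} rho(j)],
  phi_{k,j} = phi_{k-1,j} - phi_{kk} phi_{k-1,k-j},  j = 1..k-1.
Step k = 1:
  phi_11 = rho(1) = -0.3496.
Step k = 2:
  phi_22 = [rho(2) - phi_11 rho(1)] / [1 - phi_11 rho(1)] = [-0.1323 - (-0.3496)(-0.3496)] / [1 - (-0.3496)(-0.3496)]
         = -0.25452016 / 0.87777984 = -0.29.
Therefore phi_{22} = -0.2900.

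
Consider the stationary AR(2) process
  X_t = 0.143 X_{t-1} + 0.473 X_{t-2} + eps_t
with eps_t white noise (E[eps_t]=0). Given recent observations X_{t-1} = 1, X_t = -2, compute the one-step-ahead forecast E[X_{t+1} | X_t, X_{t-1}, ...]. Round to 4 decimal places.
E[X_{t+1} \mid \mathcal F_t] = 0.1870

For an AR(p) model X_t = c + sum_i phi_i X_{t-i} + eps_t, the
one-step-ahead conditional mean is
  E[X_{t+1} | X_t, ...] = c + sum_i phi_i X_{t+1-i}.
Substitute known values:
  E[X_{t+1} | ...] = (0.143) * (-2) + (0.473) * (1)
                   = 0.1870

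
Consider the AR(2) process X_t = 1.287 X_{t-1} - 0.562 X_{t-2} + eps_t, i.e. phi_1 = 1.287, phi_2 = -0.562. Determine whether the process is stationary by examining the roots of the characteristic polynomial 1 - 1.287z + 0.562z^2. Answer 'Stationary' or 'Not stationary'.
\text{Stationary}

The AR(p) characteristic polynomial is P(z) = 1 - 1.287z + 0.562z^2.
Stationarity requires all roots to lie outside the unit circle, i.e. |z| > 1 for every root.
Set 1 + (-1.287) z + (0.562) z^2 = 0, i.e. a z^2 + b z + c = 0 with a = 0.562, b = -1.287, c = 1.
Discriminant D = b^2 - 4ac = (-1.287)^2 - 4*(0.562)*1 = 1.656369 - (2.248) = -0.591631.
D < 0, so the roots are the complex-conjugate pair z = (-b +/- i sqrt(-D)) / (2a) = 1.145 +/- 0.6843i.
For a conjugate pair |z|^2 = z * conj(z) = (product of roots) = c/a = 1/(0.562) = 1.779359, so |z| = sqrt(1.779359) = 1.3339 for both roots.
Moduli of all roots: 1.3339, 1.3339.
All moduli strictly greater than 1? Yes.
Verdict: Stationary.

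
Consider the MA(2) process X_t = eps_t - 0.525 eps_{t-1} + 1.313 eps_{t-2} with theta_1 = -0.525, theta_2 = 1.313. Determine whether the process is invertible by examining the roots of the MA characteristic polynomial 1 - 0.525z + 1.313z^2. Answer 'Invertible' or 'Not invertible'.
\text{Not invertible}

The MA(q) characteristic polynomial is P(z) = 1 - 0.525z + 1.313z^2.
Invertibility requires all roots to lie outside the unit circle, i.e. |z| > 1 for every root.
Set 1 + (-0.525) z + (1.313) z^2 = 0, i.e. a z^2 + b z + c = 0 with a = 1.313, b = -0.525, c = 1.
Discriminant D = b^2 - 4ac = (-0.525)^2 - 4*(1.313)*1 = 0.275625 - (5.252) = -4.976375.
D < 0, so the roots are the complex-conjugate pair z = (-b +/- i sqrt(-D)) / (2a) = 0.1999 +/- 0.8495i.
For a conjugate pair |z|^2 = z * conj(z) = (product of roots) = c/a = 1/(1.313) = 0.761615, so |z| = sqrt(0.761615) = 0.8727 for both roots.
Moduli of all roots: 0.8727, 0.8727.
All moduli strictly greater than 1? No.
Verdict: Not invertible.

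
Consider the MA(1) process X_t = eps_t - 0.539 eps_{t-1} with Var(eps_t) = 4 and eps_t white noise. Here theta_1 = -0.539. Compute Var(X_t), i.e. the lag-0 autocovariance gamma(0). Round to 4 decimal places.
\gamma(0) = 5.1621

For an MA(q) process X_t = eps_t + sum_i theta_i eps_{t-i} with
Var(eps_t) = sigma^2, the variance is
  gamma(0) = sigma^2 * (1 + sum_i theta_i^2).
  sum_i theta_i^2 = (-0.539)^2 = 0.290521.
  gamma(0) = 4 * (1 + 0.290521) = 4 * 1.290521 = 5.162084, which rounds to 5.1621.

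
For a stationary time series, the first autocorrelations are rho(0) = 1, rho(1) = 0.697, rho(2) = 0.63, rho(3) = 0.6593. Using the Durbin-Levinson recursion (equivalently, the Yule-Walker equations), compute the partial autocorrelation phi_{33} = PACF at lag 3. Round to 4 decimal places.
\phi_{33} = 0.3121

The PACF at lag k is phi_{kk}, the last component of the solution
to the Yule-Walker system G_k phi = r_k where
  (G_k)_{ij} = rho(|i - j|), (r_k)_i = rho(i), i,j = 1..k.
Equivalently, Durbin-Levinson gives phi_{kk} iteratively:
  phi_{11} = rho(1)
  phi_{kk} = [rho(k) - sum_{j=1..k-1} phi_{k-1,j} rho(k-j)]
            / [1 - sum_{j=1..k-1} phi_{k-1,j} rho(j)],
  phi_{k,j} = phi_{k-1,j} - phi_{kk} phi_{k-1,k-j},  j = 1..k-1.
Step k = 1:
  phi_11 = rho(1) = 0.697.
Step k = 2:
  phi_22 = [rho(2) - phi_11 rho(1)] / [1 - phi_11 rho(1)] = [0.63 - (0.697)(0.697)] / [1 - (0.697)(0.697)]
         = 0.144191 / 0.514191 = 0.280423.
  Update: phi_21 = phi_11 - phi_22 phi_11 = 0.697 - (0.280423)(0.697) = 0.501545.
Step k = 3:
  phi_33 = [rho(3) - phi_21 rho(2) - phi_22 rho(1)] / [1 - phi_21 rho(1) - phi_22 rho(2)]
    numerator   = 0.6593 - (0.501545)(0.63) - (0.280423)(0.697) = 0.1478717
    denominator = 1 - (0.501545)(0.697) - (0.280423)(0.63) = 0.47375652
  phi_33 = 0.1478717 / 0.47375652 = 0.3121.
Therefore phi_{33} = 0.3121.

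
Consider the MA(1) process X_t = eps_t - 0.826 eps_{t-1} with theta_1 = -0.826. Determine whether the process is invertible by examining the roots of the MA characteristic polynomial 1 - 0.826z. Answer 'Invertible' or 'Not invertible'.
\text{Invertible}

The MA(q) characteristic polynomial is P(z) = 1 - 0.826z.
Invertibility requires all roots to lie outside the unit circle, i.e. |z| > 1 for every root.
This is linear in z: 1 + (-0.826) z = 0  =>  z = -1/(-0.826) = 1.210654,  |z| = 1.210654.
Moduli of all roots: 1.2107.
All moduli strictly greater than 1? Yes.
Verdict: Invertible.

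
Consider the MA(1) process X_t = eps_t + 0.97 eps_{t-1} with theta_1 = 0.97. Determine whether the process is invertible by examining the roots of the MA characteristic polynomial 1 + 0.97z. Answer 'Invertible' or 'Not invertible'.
\text{Invertible}

The MA(q) characteristic polynomial is P(z) = 1 + 0.97z.
Invertibility requires all roots to lie outside the unit circle, i.e. |z| > 1 for every root.
This is linear in z: 1 + (0.97) z = 0  =>  z = -1/(0.97) = -1.030928,  |z| = 1.030928.
Moduli of all roots: 1.0309.
All moduli strictly greater than 1? Yes.
Verdict: Invertible.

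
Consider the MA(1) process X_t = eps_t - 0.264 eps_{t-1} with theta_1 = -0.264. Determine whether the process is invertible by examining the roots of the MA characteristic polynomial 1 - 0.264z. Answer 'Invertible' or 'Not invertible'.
\text{Invertible}

The MA(q) characteristic polynomial is P(z) = 1 - 0.264z.
Invertibility requires all roots to lie outside the unit circle, i.e. |z| > 1 for every root.
This is linear in z: 1 + (-0.264) z = 0  =>  z = -1/(-0.264) = 3.787879,  |z| = 3.787879.
Moduli of all roots: 3.7879.
All moduli strictly greater than 1? Yes.
Verdict: Invertible.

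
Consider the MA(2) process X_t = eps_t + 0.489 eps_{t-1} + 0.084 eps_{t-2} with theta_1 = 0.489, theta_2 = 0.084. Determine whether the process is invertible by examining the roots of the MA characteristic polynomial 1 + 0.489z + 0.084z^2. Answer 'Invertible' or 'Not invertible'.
\text{Invertible}

The MA(q) characteristic polynomial is P(z) = 1 + 0.489z + 0.084z^2.
Invertibility requires all roots to lie outside the unit circle, i.e. |z| > 1 for every root.
Set 1 + (0.489) z + (0.084) z^2 = 0, i.e. a z^2 + b z + c = 0 with a = 0.084, b = 0.489, c = 1.
Discriminant D = b^2 - 4ac = (0.489)^2 - 4*(0.084)*1 = 0.239121 - (0.336) = -0.096879.
D < 0, so the roots are the complex-conjugate pair z = (-b +/- i sqrt(-D)) / (2a) = -2.9107 +/- 1.8527i.
For a conjugate pair |z|^2 = z * conj(z) = (product of roots) = c/a = 1/(0.084) = 11.904762, so |z| = sqrt(11.904762) = 3.4503 for both roots.
Moduli of all roots: 3.4503, 3.4503.
All moduli strictly greater than 1? Yes.
Verdict: Invertible.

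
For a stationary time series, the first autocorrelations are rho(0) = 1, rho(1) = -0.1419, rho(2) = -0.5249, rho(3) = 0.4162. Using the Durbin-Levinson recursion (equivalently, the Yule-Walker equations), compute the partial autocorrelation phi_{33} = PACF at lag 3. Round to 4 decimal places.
\phi_{33} = 0.3271

The PACF at lag k is phi_{kk}, the last component of the solution
to the Yule-Walker system G_k phi = r_k where
  (G_k)_{ij} = rho(|i - j|), (r_k)_i = rho(i), i,j = 1..k.
Equivalently, Durbin-Levinson gives phi_{kk} iteratively:
  phi_{11} = rho(1)
  phi_{kk} = [rho(k) - sum_{j=1..k-1} phi_{k-1,j} rho(k-j)]
            / [1 - sum_{j=1..k-1} phi_{k-1,j} rho(j)],
  phi_{k,j} = phi_{k-1,j} - phi_{kk} phi_{k-1,k-j},  j = 1..k-1.
Step k = 1:
  phi_11 = rho(1) = -0.1419.
Step k = 2:
  phi_22 = [rho(2) - phi_11 rho(1)] / [1 - phi_11 rho(1)] = [-0.5249 - (-0.1419)(-0.1419)] / [1 - (-0.1419)(-0.1419)]
         = -0.54503561 / 0.97986439 = -0.556236.
  Update: phi_21 = phi_11 - phi_22 phi_11 = -0.1419 - (-0.556236)(-0.1419) = -0.22083.
Step k = 3:
  phi_33 = [rho(3) - phi_21 rho(2) - phi_22 rho(1)] / [1 - phi_21 rho(1) - phi_22 rho(2)]
    numerator   = 0.4162 - (-0.22083)(-0.5249) - (-0.556236)(-0.1419) = 0.22135656
    denominator = 1 - (-0.22083)(-0.1419) - (-0.556236)(-0.5249) = 0.6766961
  phi_33 = 0.22135656 / 0.6766961 = 0.3271.
Therefore phi_{33} = 0.3271.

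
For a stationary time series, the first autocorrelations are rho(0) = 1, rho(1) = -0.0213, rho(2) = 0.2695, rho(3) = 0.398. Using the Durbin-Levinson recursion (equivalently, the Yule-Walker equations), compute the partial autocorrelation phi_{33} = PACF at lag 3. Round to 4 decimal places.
\phi_{33} = 0.4400

The PACF at lag k is phi_{kk}, the last component of the solution
to the Yule-Walker system G_k phi = r_k where
  (G_k)_{ij} = rho(|i - j|), (r_k)_i = rho(i), i,j = 1..k.
Equivalently, Durbin-Levinson gives phi_{kk} iteratively:
  phi_{11} = rho(1)
  phi_{kk} = [rho(k) - sum_{j=1..k-1} phi_{k-1,j} rho(k-j)]
            / [1 - sum_{j=1..k-1} phi_{k-1,j} rho(j)],
  phi_{k,j} = phi_{k-1,j} - phi_{kk} phi_{k-1,k-j},  j = 1..k-1.
Step k = 1:
  phi_11 = rho(1) = -0.0213.
Step k = 2:
  phi_22 = [rho(2) - phi_11 rho(1)] / [1 - phi_11 rho(1)] = [0.2695 - (-0.0213)(-0.0213)] / [1 - (-0.0213)(-0.0213)]
         = 0.26904631 / 0.99954631 = 0.269168.
  Update: phi_21 = phi_11 - phi_22 phi_11 = -0.0213 - (0.269168)(-0.0213) = -0.015567.
Step k = 3:
  phi_33 = [rho(3) - phi_21 rho(2) - phi_22 rho(1)] / [1 - phi_21 rho(1) - phi_22 rho(2)]
    numerator   = 0.398 - (-0.015567)(0.2695) - (0.269168)(-0.0213) = 0.40792852
    denominator = 1 - (-0.015567)(-0.0213) - (0.269168)(0.2695) = 0.92712754
  phi_33 = 0.40792852 / 0.92712754 = 0.44.
Therefore phi_{33} = 0.4400.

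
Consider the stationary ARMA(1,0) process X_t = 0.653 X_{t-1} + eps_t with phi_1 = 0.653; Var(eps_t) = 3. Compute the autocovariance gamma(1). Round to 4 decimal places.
\gamma(1) = 3.4153

Multiply the model equation by X_{t-k} and take expectations. With theta_0 = psi_0 = 1 and psi_j the MA(infinity) weights, this gives
  gamma(k) - sum_i phi_i gamma(k-i) = c_k,
  c_k = sigma^2 * sum_{j=k..q} theta_j psi_{j-k}   (c_k = 0 for k > q),
using gamma(-m) = gamma(m).
Pure AR (q = 0): c_0 = sigma^2 = 3, c_k = 0 for k >= 1.
Equations for k = 0 and k = 1 (AR order 1):
  gamma(0) = phi_1 gamma(1) + c_0
  gamma(1) = phi_1 gamma(0) + c_1
Substituting the second into the first: gamma(0) (1 - phi_1^2) = c_0 + phi_1 c_1, so
  gamma(0) = c_0 / (1 - phi_1^2) = 3 / (1 - (0.653)^2) = 3 / 0.573591 = 5.230208.
  gamma(1) = phi_1 gamma(0) = (0.653)(5.230208) = 3.415326.
Therefore gamma(1) = 3.4153 (to 4 decimal places).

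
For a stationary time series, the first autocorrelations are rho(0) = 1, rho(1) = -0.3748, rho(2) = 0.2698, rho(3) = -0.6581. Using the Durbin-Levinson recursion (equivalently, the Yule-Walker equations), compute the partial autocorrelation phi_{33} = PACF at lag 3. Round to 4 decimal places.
\phi_{33} = -0.6140

The PACF at lag k is phi_{kk}, the last component of the solution
to the Yule-Walker system G_k phi = r_k where
  (G_k)_{ij} = rho(|i - j|), (r_k)_i = rho(i), i,j = 1..k.
Equivalently, Durbin-Levinson gives phi_{kk} iteratively:
  phi_{11} = rho(1)
  phi_{kk} = [rho(k) - sum_{j=1..k-1} phi_{k-1,j} rho(k-j)]
            / [1 - sum_{j=1..k-1} phi_{k-1,j} rho(j)],
  phi_{k,j} = phi_{k-1,j} - phi_{kk} phi_{k-1,k-j},  j = 1..k-1.
Step k = 1:
  phi_11 = rho(1) = -0.3748.
Step k = 2:
  phi_22 = [rho(2) - phi_11 rho(1)] / [1 - phi_11 rho(1)] = [0.2698 - (-0.3748)(-0.3748)] / [1 - (-0.3748)(-0.3748)]
         = 0.12932496 / 0.85952496 = 0.150461.
  Update: phi_21 = phi_11 - phi_22 phi_11 = -0.3748 - (0.150461)(-0.3748) = -0.318407.
Step k = 3:
  phi_33 = [rho(3) - phi_21 rho(2) - phi_22 rho(1)] / [1 - phi_21 rho(1) - phi_22 rho(2)]
    numerator   = -0.6581 - (-0.318407)(0.2698) - (0.150461)(-0.3748) = -0.51580096
    denominator = 1 - (-0.318407)(-0.3748) - (0.150461)(0.2698) = 0.8400666
  phi_33 = -0.51580096 / 0.8400666 = -0.614.
Therefore phi_{33} = -0.6140.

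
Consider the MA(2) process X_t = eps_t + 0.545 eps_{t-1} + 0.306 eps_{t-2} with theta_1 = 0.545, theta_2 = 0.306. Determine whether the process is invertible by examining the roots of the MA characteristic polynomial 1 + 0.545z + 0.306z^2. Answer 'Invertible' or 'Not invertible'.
\text{Invertible}

The MA(q) characteristic polynomial is P(z) = 1 + 0.545z + 0.306z^2.
Invertibility requires all roots to lie outside the unit circle, i.e. |z| > 1 for every root.
Set 1 + (0.545) z + (0.306) z^2 = 0, i.e. a z^2 + b z + c = 0 with a = 0.306, b = 0.545, c = 1.
Discriminant D = b^2 - 4ac = (0.545)^2 - 4*(0.306)*1 = 0.297025 - (1.224) = -0.926975.
D < 0, so the roots are the complex-conjugate pair z = (-b +/- i sqrt(-D)) / (2a) = -0.8905 +/- 1.5732i.
For a conjugate pair |z|^2 = z * conj(z) = (product of roots) = c/a = 1/(0.306) = 3.267974, so |z| = sqrt(3.267974) = 1.8078 for both roots.
Moduli of all roots: 1.8078, 1.8078.
All moduli strictly greater than 1? Yes.
Verdict: Invertible.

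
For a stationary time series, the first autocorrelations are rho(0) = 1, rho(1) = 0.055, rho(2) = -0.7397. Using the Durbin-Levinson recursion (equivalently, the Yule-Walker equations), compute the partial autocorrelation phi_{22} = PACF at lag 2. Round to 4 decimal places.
\phi_{22} = -0.7450

The PACF at lag k is phi_{kk}, the last component of the solution
to the Yule-Walker system G_k phi = r_k where
  (G_k)_{ij} = rho(|i - j|), (r_k)_i = rho(i), i,j = 1..k.
Equivalently, Durbin-Levinson gives phi_{kk} iteratively:
  phi_{11} = rho(1)
  phi_{kk} = [rho(k) - sum_{j=1..k-1} phi_{k-1,j} rho(k-j)]
            / [1 - sum_{j=1..k-1} phi_{k-1,j} rho(j)],
  phi_{k,j} = phi_{k-1,j} - phi_{kk} phi_{k-1,k-j},  j = 1..k-1.
Step k = 1:
  phi_11 = rho(1) = 0.055.
Step k = 2:
  phi_22 = [rho(2) - phi_11 rho(1)] / [1 - phi_11 rho(1)] = [-0.7397 - (0.055)(0.055)] / [1 - (0.055)(0.055)]
         = -0.742725 / 0.996975 = -0.745.
Therefore phi_{22} = -0.7450.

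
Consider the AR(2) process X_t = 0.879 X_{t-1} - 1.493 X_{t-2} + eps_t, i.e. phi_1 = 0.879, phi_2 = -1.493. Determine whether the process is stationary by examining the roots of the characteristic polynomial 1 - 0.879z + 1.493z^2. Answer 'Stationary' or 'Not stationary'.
\text{Not stationary}

The AR(p) characteristic polynomial is P(z) = 1 - 0.879z + 1.493z^2.
Stationarity requires all roots to lie outside the unit circle, i.e. |z| > 1 for every root.
Set 1 + (-0.879) z + (1.493) z^2 = 0, i.e. a z^2 + b z + c = 0 with a = 1.493, b = -0.879, c = 1.
Discriminant D = b^2 - 4ac = (-0.879)^2 - 4*(1.493)*1 = 0.772641 - (5.972) = -5.199359.
D < 0, so the roots are the complex-conjugate pair z = (-b +/- i sqrt(-D)) / (2a) = 0.2944 +/- 0.7636i.
For a conjugate pair |z|^2 = z * conj(z) = (product of roots) = c/a = 1/(1.493) = 0.669792, so |z| = sqrt(0.669792) = 0.8184 for both roots.
Moduli of all roots: 0.8184, 0.8184.
All moduli strictly greater than 1? No.
Verdict: Not stationary.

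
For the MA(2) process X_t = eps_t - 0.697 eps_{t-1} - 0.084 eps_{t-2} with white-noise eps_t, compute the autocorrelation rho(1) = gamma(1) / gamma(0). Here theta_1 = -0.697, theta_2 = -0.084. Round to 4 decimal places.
\rho(1) = -0.4277

For an MA(q) process with theta_0 = 1, the autocovariance is
  gamma(k) = sigma^2 * sum_{i=0..q-k} theta_i * theta_{i+k},
and rho(k) = gamma(k) / gamma(0). Sigma^2 cancels.
  numerator   = (1)*(-0.697) + (-0.697)*(-0.084) = -0.638452.
  denominator = (1)^2 + (-0.697)^2 + (-0.084)^2 = 1.492865.
  rho(1) = -0.638452 / 1.492865 = -0.4277.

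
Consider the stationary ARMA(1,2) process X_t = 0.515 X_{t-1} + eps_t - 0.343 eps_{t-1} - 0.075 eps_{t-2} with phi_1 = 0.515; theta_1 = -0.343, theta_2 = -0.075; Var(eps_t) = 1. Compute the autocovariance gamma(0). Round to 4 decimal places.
\gamma(0) = 1.0298

Multiply the model equation by X_{t-k} and take expectations. With theta_0 = psi_0 = 1 and psi_j the MA(infinity) weights, this gives
  gamma(k) - sum_i phi_i gamma(k-i) = c_k,
  c_k = sigma^2 * sum_{j=k..q} theta_j psi_{j-k}   (c_k = 0 for k > q),
using gamma(-m) = gamma(m).
psi-weights needed (psi_j = theta_j + sum_i phi_i psi_{j-i}):
  psi_1 = theta_1 + phi_1 = -0.343 + (0.515) = 0.172
  psi_2 = theta_2 + phi_1 psi_1 = -0.075 + (0.515)(0.172) = 0.01358
Right-hand sides:
  c_0 = sigma^2 (1 + theta_1 psi_1 + theta_2 psi_2) = 1 * (1 + (-0.343)(0.172) + (-0.075)(0.01358)) = 1 * 0.939985 = 0.939986
  c_1 = sigma^2 (theta_1 + theta_2 psi_1) = 1 * (-0.343 + (-0.075)(0.172)) = -0.3559
  c_2 = sigma^2 theta_2 = 1 * (-0.075) = -0.075
Equations for k = 0 and k = 1 (AR order 1):
  gamma(0) = phi_1 gamma(1) + c_0
  gamma(1) = phi_1 gamma(0) + c_1
Substituting the second into the first: gamma(0) (1 - phi_1^2) = c_0 + phi_1 c_1, so
  gamma(0) = (c_0 + phi_1 c_1) / (1 - phi_1^2) = (0.939986 + (0.515)(-0.3559)) / (1 - (0.515)^2) = 0.756697 / 0.734775 = 1.029835.
Therefore gamma(0) = 1.0298 (to 4 decimal places).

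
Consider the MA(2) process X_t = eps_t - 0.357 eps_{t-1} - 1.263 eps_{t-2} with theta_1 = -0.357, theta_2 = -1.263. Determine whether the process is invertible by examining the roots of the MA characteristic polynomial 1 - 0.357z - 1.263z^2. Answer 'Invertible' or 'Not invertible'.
\text{Not invertible}

The MA(q) characteristic polynomial is P(z) = 1 - 0.357z - 1.263z^2.
Invertibility requires all roots to lie outside the unit circle, i.e. |z| > 1 for every root.
Set 1 + (-0.357) z + (-1.263) z^2 = 0, i.e. a z^2 + b z + c = 0 with a = -1.263, b = -0.357, c = 1.
Discriminant D = b^2 - 4ac = (-0.357)^2 - 4*(-1.263)*1 = 0.127449 - (-5.052) = 5.179449.
D >= 0, so the roots are real: z = (-b +/- sqrt(D)) / (2a) = (0.357 +/- 2.27584) / (-2.526).
  z_1 = (0.357 + 2.27584) / (-2.526) = -1.0423,   |z_1| = 1.0423.
  z_2 = (0.357 - 2.27584) / (-2.526) = 0.7596,   |z_2| = 0.7596.
Moduli of all roots: 1.0423, 0.7596.
All moduli strictly greater than 1? No.
Verdict: Not invertible.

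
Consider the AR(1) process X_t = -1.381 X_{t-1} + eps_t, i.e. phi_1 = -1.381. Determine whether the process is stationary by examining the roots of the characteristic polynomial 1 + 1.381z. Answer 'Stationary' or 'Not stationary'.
\text{Not stationary}

The AR(p) characteristic polynomial is P(z) = 1 + 1.381z.
Stationarity requires all roots to lie outside the unit circle, i.e. |z| > 1 for every root.
This is linear in z: 1 + (1.381) z = 0  =>  z = -1/(1.381) = -0.724113,  |z| = 0.724113.
Moduli of all roots: 0.7241.
All moduli strictly greater than 1? No.
Verdict: Not stationary.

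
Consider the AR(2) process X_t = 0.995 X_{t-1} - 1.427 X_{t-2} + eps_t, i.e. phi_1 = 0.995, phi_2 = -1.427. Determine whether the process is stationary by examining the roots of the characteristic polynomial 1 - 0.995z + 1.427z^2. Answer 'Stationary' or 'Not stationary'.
\text{Not stationary}

The AR(p) characteristic polynomial is P(z) = 1 - 0.995z + 1.427z^2.
Stationarity requires all roots to lie outside the unit circle, i.e. |z| > 1 for every root.
Set 1 + (-0.995) z + (1.427) z^2 = 0, i.e. a z^2 + b z + c = 0 with a = 1.427, b = -0.995, c = 1.
Discriminant D = b^2 - 4ac = (-0.995)^2 - 4*(1.427)*1 = 0.990025 - (5.708) = -4.717975.
D < 0, so the roots are the complex-conjugate pair z = (-b +/- i sqrt(-D)) / (2a) = 0.3486 +/- 0.7611i.
For a conjugate pair |z|^2 = z * conj(z) = (product of roots) = c/a = 1/(1.427) = 0.700771, so |z| = sqrt(0.700771) = 0.8371 for both roots.
Moduli of all roots: 0.8371, 0.8371.
All moduli strictly greater than 1? No.
Verdict: Not stationary.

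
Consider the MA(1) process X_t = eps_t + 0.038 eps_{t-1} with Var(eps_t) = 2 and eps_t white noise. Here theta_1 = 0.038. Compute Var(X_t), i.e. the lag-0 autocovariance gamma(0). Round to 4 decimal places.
\gamma(0) = 2.0029

For an MA(q) process X_t = eps_t + sum_i theta_i eps_{t-i} with
Var(eps_t) = sigma^2, the variance is
  gamma(0) = sigma^2 * (1 + sum_i theta_i^2).
  sum_i theta_i^2 = (0.038)^2 = 0.001444.
  gamma(0) = 2 * (1 + 0.001444) = 2 * 1.001444 = 2.002888, which rounds to 2.0029.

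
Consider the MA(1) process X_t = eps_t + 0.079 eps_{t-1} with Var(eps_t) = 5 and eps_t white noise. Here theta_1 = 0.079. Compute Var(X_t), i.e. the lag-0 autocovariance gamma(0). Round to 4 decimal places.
\gamma(0) = 5.0312

For an MA(q) process X_t = eps_t + sum_i theta_i eps_{t-i} with
Var(eps_t) = sigma^2, the variance is
  gamma(0) = sigma^2 * (1 + sum_i theta_i^2).
  sum_i theta_i^2 = (0.079)^2 = 0.006241.
  gamma(0) = 5 * (1 + 0.006241) = 5 * 1.006241 = 5.031205, which rounds to 5.0312.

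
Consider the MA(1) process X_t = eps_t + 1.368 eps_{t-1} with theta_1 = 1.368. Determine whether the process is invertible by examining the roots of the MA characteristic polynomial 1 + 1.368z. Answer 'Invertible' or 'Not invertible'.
\text{Not invertible}

The MA(q) characteristic polynomial is P(z) = 1 + 1.368z.
Invertibility requires all roots to lie outside the unit circle, i.e. |z| > 1 for every root.
This is linear in z: 1 + (1.368) z = 0  =>  z = -1/(1.368) = -0.730994,  |z| = 0.730994.
Moduli of all roots: 0.7310.
All moduli strictly greater than 1? No.
Verdict: Not invertible.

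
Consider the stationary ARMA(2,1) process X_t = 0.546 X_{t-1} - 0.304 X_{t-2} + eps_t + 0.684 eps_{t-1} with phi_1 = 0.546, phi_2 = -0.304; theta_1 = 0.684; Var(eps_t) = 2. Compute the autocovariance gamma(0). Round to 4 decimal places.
\gamma(0) = 5.4529

Multiply the model equation by X_{t-k} and take expectations. With theta_0 = psi_0 = 1 and psi_j the MA(infinity) weights, this gives
  gamma(k) - sum_i phi_i gamma(k-i) = c_k,
  c_k = sigma^2 * sum_{j=k..q} theta_j psi_{j-k}   (c_k = 0 for k > q),
using gamma(-m) = gamma(m).
psi-weights needed (psi_j = theta_j + sum_i phi_i psi_{j-i}):
  psi_1 = theta_1 + phi_1 = 0.684 + (0.546) = 1.23
Right-hand sides:
  c_0 = sigma^2 (1 + theta_1 psi_1) = 2 * (1 + (0.684)(1.23)) = 2 * 1.84132 = 3.68264
  c_1 = sigma^2 theta_1 = 2 * (0.684) = 1.368
  c_2 = 0
Equations for k = 0, 1, 2 (AR order 2, c_2 = 0):
  (E0) gamma(0) = phi_1 gamma(1) + phi_2 gamma(2) + c_0
  (E1) gamma(1) = phi_1 gamma(0) + phi_2 gamma(1) + c_1
  (E2) gamma(2) = phi_1 gamma(1) + phi_2 gamma(0)
From (E1): gamma(1) = A gamma(0) + B with
  A = phi_1 / (1 - phi_2) = 0.546 / 1.304 = 0.418712,   B = c_1 / (1 - phi_2) = 1.368 / 1.304 = 1.04908.
Insert (E2) into (E0): gamma(0) (1 - phi_2^2) = phi_1 (1 + phi_2) gamma(1) + c_0.
  phi_1 (1 + phi_2) = (0.546)(0.696) = 0.380016,   1 - phi_2^2 = 0.907584.
Replace gamma(1) by A gamma(0) + B and collect gamma(0):
  gamma(0) [0.907584 - (0.380016)(0.418712)] = (0.380016)(1.04908) + 3.68264
  gamma(0) * 0.748467 = 4.081307
  gamma(0) = 4.081307 / 0.748467 = 5.452889.
Therefore gamma(0) = 5.4529 (to 4 decimal places).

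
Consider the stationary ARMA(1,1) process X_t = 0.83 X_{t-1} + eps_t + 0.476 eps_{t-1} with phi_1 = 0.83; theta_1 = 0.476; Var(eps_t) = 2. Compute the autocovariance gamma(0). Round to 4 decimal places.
\gamma(0) = 12.9652

Multiply the model equation by X_{t-k} and take expectations. With theta_0 = psi_0 = 1 and psi_j the MA(infinity) weights, this gives
  gamma(k) - sum_i phi_i gamma(k-i) = c_k,
  c_k = sigma^2 * sum_{j=k..q} theta_j psi_{j-k}   (c_k = 0 for k > q),
using gamma(-m) = gamma(m).
psi-weights needed (psi_j = theta_j + sum_i phi_i psi_{j-i}):
  psi_1 = theta_1 + phi_1 = 0.476 + (0.83) = 1.306
Right-hand sides:
  c_0 = sigma^2 (1 + theta_1 psi_1) = 2 * (1 + (0.476)(1.306)) = 2 * 1.621656 = 3.243312
  c_1 = sigma^2 theta_1 = 2 * (0.476) = 0.952
  c_2 = 0
Equations for k = 0 and k = 1 (AR order 1):
  gamma(0) = phi_1 gamma(1) + c_0
  gamma(1) = phi_1 gamma(0) + c_1
Substituting the second into the first: gamma(0) (1 - phi_1^2) = c_0 + phi_1 c_1, so
  gamma(0) = (c_0 + phi_1 c_1) / (1 - phi_1^2) = (3.243312 + (0.83)(0.952)) / (1 - (0.83)^2) = 4.033472 / 0.3111 = 12.965194.
Therefore gamma(0) = 12.9652 (to 4 decimal places).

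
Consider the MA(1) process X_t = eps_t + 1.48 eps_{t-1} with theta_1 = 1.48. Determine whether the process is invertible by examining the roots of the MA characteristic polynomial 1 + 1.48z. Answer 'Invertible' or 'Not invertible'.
\text{Not invertible}

The MA(q) characteristic polynomial is P(z) = 1 + 1.48z.
Invertibility requires all roots to lie outside the unit circle, i.e. |z| > 1 for every root.
This is linear in z: 1 + (1.48) z = 0  =>  z = -1/(1.48) = -0.675676,  |z| = 0.675676.
Moduli of all roots: 0.6757.
All moduli strictly greater than 1? No.
Verdict: Not invertible.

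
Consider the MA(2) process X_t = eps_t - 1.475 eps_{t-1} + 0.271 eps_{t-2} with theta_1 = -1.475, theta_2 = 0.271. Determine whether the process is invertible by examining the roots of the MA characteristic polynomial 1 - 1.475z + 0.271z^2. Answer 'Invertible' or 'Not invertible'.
\text{Not invertible}

The MA(q) characteristic polynomial is P(z) = 1 - 1.475z + 0.271z^2.
Invertibility requires all roots to lie outside the unit circle, i.e. |z| > 1 for every root.
Set 1 + (-1.475) z + (0.271) z^2 = 0, i.e. a z^2 + b z + c = 0 with a = 0.271, b = -1.475, c = 1.
Discriminant D = b^2 - 4ac = (-1.475)^2 - 4*(0.271)*1 = 2.175625 - (1.084) = 1.091625.
D >= 0, so the roots are real: z = (-b +/- sqrt(D)) / (2a) = (1.475 +/- 1.044809) / (0.542).
  z_1 = (1.475 + 1.044809) / (0.542) = 4.6491,   |z_1| = 4.6491.
  z_2 = (1.475 - 1.044809) / (0.542) = 0.7937,   |z_2| = 0.7937.
Moduli of all roots: 4.6491, 0.7937.
All moduli strictly greater than 1? No.
Verdict: Not invertible.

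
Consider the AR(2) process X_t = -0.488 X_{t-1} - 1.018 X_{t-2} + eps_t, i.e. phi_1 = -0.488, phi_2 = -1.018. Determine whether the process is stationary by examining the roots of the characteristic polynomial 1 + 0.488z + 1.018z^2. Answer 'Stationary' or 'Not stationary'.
\text{Not stationary}

The AR(p) characteristic polynomial is P(z) = 1 + 0.488z + 1.018z^2.
Stationarity requires all roots to lie outside the unit circle, i.e. |z| > 1 for every root.
Set 1 + (0.488) z + (1.018) z^2 = 0, i.e. a z^2 + b z + c = 0 with a = 1.018, b = 0.488, c = 1.
Discriminant D = b^2 - 4ac = (0.488)^2 - 4*(1.018)*1 = 0.238144 - (4.072) = -3.833856.
D < 0, so the roots are the complex-conjugate pair z = (-b +/- i sqrt(-D)) / (2a) = -0.2397 +/- 0.9617i.
For a conjugate pair |z|^2 = z * conj(z) = (product of roots) = c/a = 1/(1.018) = 0.982318, so |z| = sqrt(0.982318) = 0.9911 for both roots.
Moduli of all roots: 0.9911, 0.9911.
All moduli strictly greater than 1? No.
Verdict: Not stationary.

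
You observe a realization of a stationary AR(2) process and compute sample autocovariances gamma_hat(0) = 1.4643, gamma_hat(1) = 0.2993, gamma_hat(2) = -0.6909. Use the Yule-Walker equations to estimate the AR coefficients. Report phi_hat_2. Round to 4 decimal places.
\hat\phi_{2} = -0.5360

The Yule-Walker equations for an AR(p) process read, in matrix form,
  Gamma_p phi = r_p,   with   (Gamma_p)_{ij} = gamma(|i - j|),
                       (r_p)_i = gamma(i),   i,j = 1..p.
Substitute the sample gammas (Toeplitz matrix and right-hand side of size 2):
  Gamma_p = [[1.4643, 0.2993], [0.2993, 1.4643]]
  r_p     = [0.2993, -0.6909]
Written out:
  1.4643 phi_1 + 0.2993 phi_2 = 0.2993
  0.2993 phi_1 + 1.4643 phi_2 = -0.6909
Solve by Cramer's rule:
  det = gamma(0)^2 - gamma(1)^2 = (1.4643)^2 - (0.2993)^2 = 2.14417449 - 0.08958049 = 2.054594
  phi_hat_1 = [gamma(1) gamma(0) - gamma(1) gamma(2)] / det = [(0.2993)(1.4643) - (0.2993)(-0.6909)] / 2.054594 = 0.64505136 / 2.054594 = 0.314
  phi_hat_2 = [gamma(0) gamma(2) - gamma(1)^2] / det = [(1.4643)(-0.6909) - (0.2993)^2] / 2.054594 = -1.10126536 / 2.054594 = -0.536
So phi_hat = [0.3140, -0.5360].
Therefore phi_hat_2 = -0.5360.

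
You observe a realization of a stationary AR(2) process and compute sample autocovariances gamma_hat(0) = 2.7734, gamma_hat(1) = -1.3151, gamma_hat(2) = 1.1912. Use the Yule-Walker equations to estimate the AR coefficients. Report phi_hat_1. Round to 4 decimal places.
\hat\phi_{1} = -0.3490

The Yule-Walker equations for an AR(p) process read, in matrix form,
  Gamma_p phi = r_p,   with   (Gamma_p)_{ij} = gamma(|i - j|),
                       (r_p)_i = gamma(i),   i,j = 1..p.
Substitute the sample gammas (Toeplitz matrix and right-hand side of size 2):
  Gamma_p = [[2.7734, -1.3151], [-1.3151, 2.7734]]
  r_p     = [-1.3151, 1.1912]
Written out:
  2.7734 phi_1 - 1.3151 phi_2 = -1.3151
  -1.3151 phi_1 + 2.7734 phi_2 = 1.1912
Solve by Cramer's rule:
  det = gamma(0)^2 - gamma(1)^2 = (2.7734)^2 - (-1.3151)^2 = 7.69174756 - 1.72948801 = 5.96225955
  phi_hat_1 = [gamma(1) gamma(0) - gamma(1) gamma(2)] / det = [(-1.3151)(2.7734) - (-1.3151)(1.1912)] / 5.96225955 = -2.08075122 / 5.96225955 = -0.349
  phi_hat_2 = [gamma(0) gamma(2) - gamma(1)^2] / det = [(2.7734)(1.1912) - (-1.3151)^2] / 5.96225955 = 1.57418607 / 5.96225955 = 0.264
So phi_hat = [-0.3490, 0.2640].
Therefore phi_hat_1 = -0.3490.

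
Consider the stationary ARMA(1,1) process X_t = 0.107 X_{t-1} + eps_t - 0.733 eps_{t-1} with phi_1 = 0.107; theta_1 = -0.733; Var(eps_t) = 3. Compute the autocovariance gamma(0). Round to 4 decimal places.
\gamma(0) = 4.1892

Multiply the model equation by X_{t-k} and take expectations. With theta_0 = psi_0 = 1 and psi_j the MA(infinity) weights, this gives
  gamma(k) - sum_i phi_i gamma(k-i) = c_k,
  c_k = sigma^2 * sum_{j=k..q} theta_j psi_{j-k}   (c_k = 0 for k > q),
using gamma(-m) = gamma(m).
psi-weights needed (psi_j = theta_j + sum_i phi_i psi_{j-i}):
  psi_1 = theta_1 + phi_1 = -0.733 + (0.107) = -0.626
Right-hand sides:
  c_0 = sigma^2 (1 + theta_1 psi_1) = 3 * (1 + (-0.733)(-0.626)) = 3 * 1.458858 = 4.376574
  c_1 = sigma^2 theta_1 = 3 * (-0.733) = -2.199
  c_2 = 0
Equations for k = 0 and k = 1 (AR order 1):
  gamma(0) = phi_1 gamma(1) + c_0
  gamma(1) = phi_1 gamma(0) + c_1
Substituting the second into the first: gamma(0) (1 - phi_1^2) = c_0 + phi_1 c_1, so
  gamma(0) = (c_0 + phi_1 c_1) / (1 - phi_1^2) = (4.376574 + (0.107)(-2.199)) / (1 - (0.107)^2) = 4.141281 / 0.988551 = 4.189244.
Therefore gamma(0) = 4.1892 (to 4 decimal places).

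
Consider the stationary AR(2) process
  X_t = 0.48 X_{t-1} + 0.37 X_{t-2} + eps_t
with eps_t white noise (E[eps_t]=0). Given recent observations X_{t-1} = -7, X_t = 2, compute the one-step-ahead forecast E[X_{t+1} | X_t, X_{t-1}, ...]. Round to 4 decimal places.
E[X_{t+1} \mid \mathcal F_t] = -1.6300

For an AR(p) model X_t = c + sum_i phi_i X_{t-i} + eps_t, the
one-step-ahead conditional mean is
  E[X_{t+1} | X_t, ...] = c + sum_i phi_i X_{t+1-i}.
Substitute known values:
  E[X_{t+1} | ...] = (0.48) * (2) + (0.37) * (-7)
                   = -1.6300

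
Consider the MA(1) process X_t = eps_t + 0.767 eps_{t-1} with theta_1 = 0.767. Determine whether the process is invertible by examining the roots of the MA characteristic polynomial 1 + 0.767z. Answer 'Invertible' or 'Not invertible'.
\text{Invertible}

The MA(q) characteristic polynomial is P(z) = 1 + 0.767z.
Invertibility requires all roots to lie outside the unit circle, i.e. |z| > 1 for every root.
This is linear in z: 1 + (0.767) z = 0  =>  z = -1/(0.767) = -1.303781,  |z| = 1.303781.
Moduli of all roots: 1.3038.
All moduli strictly greater than 1? Yes.
Verdict: Invertible.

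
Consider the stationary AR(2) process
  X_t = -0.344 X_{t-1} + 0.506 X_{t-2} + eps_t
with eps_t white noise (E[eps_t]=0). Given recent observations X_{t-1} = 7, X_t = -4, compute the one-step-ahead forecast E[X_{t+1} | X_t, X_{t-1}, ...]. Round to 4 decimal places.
E[X_{t+1} \mid \mathcal F_t] = 4.9180

For an AR(p) model X_t = c + sum_i phi_i X_{t-i} + eps_t, the
one-step-ahead conditional mean is
  E[X_{t+1} | X_t, ...] = c + sum_i phi_i X_{t+1-i}.
Substitute known values:
  E[X_{t+1} | ...] = (-0.344) * (-4) + (0.506) * (7)
                   = 4.9180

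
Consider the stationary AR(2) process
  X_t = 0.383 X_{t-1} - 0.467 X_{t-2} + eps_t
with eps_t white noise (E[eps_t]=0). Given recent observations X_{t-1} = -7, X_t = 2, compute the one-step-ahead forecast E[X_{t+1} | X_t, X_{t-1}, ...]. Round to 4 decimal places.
E[X_{t+1} \mid \mathcal F_t] = 4.0350

For an AR(p) model X_t = c + sum_i phi_i X_{t-i} + eps_t, the
one-step-ahead conditional mean is
  E[X_{t+1} | X_t, ...] = c + sum_i phi_i X_{t+1-i}.
Substitute known values:
  E[X_{t+1} | ...] = (0.383) * (2) + (-0.467) * (-7)
                   = 4.0350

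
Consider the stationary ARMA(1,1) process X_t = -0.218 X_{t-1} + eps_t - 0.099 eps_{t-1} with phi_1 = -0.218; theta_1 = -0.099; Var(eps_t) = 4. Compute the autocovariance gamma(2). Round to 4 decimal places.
\gamma(2) = 0.2965

Multiply the model equation by X_{t-k} and take expectations. With theta_0 = psi_0 = 1 and psi_j the MA(infinity) weights, this gives
  gamma(k) - sum_i phi_i gamma(k-i) = c_k,
  c_k = sigma^2 * sum_{j=k..q} theta_j psi_{j-k}   (c_k = 0 for k > q),
using gamma(-m) = gamma(m).
psi-weights needed (psi_j = theta_j + sum_i phi_i psi_{j-i}):
  psi_1 = theta_1 + phi_1 = -0.099 + (-0.218) = -0.317
Right-hand sides:
  c_0 = sigma^2 (1 + theta_1 psi_1) = 4 * (1 + (-0.099)(-0.317)) = 4 * 1.031383 = 4.125532
  c_1 = sigma^2 theta_1 = 4 * (-0.099) = -0.396
  c_2 = 0
Equations for k = 0 and k = 1 (AR order 1):
  gamma(0) = phi_1 gamma(1) + c_0
  gamma(1) = phi_1 gamma(0) + c_1
Substituting the second into the first: gamma(0) (1 - phi_1^2) = c_0 + phi_1 c_1, so
  gamma(0) = (c_0 + phi_1 c_1) / (1 - phi_1^2) = (4.125532 + (-0.218)(-0.396)) / (1 - (-0.218)^2) = 4.21186 / 0.952476 = 4.422012.
  gamma(1) = phi_1 gamma(0) + c_1 = (-0.218)(4.422012) + (-0.396) = -1.359999.
For k = 2 (> q): gamma(2) = phi_1 gamma(1) = (-0.218)(-1.359999) = 0.29648.
Therefore gamma(2) = 0.2965 (to 4 decimal places).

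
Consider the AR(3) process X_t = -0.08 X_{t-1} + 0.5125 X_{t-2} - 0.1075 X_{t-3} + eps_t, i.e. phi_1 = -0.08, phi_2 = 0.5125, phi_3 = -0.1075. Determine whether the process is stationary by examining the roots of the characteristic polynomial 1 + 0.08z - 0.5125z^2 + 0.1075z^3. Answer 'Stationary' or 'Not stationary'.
\text{Stationary}

The AR(p) characteristic polynomial is P(z) = 1 + 0.08z - 0.5125z^2 + 0.1075z^3.
Stationarity requires all roots to lie outside the unit circle, i.e. |z| > 1 for every root.
Degree 3: look for a simple real root z0 first, then factor out (1 - z/z0) and solve the remaining quadratic.
Testing z0 = 4: P(4) = 1 + (0.08)(4) + (-0.5125)(4)^2 + (0.1075)(4)^3
  = 1 + (0.32) + (-8.2) + (6.88) = 0.  So z_0 = 4 is a root, |z_0| = 4.
Divide out the factor (1 - 0.25 z) = (1 - z/z0) (since 1/z0 = 0.25):
  P(z) = (1 - 0.25 z)(1 + (0.33) z + (-0.43) z^2)
  [check: z-coef 0.33 - (0.25) = 0.08; z^2-coef -0.43 - (0.25)(0.33) = -0.5125; z^3-coef -(0.25)(-0.43) = 0.1075.]
Remaining roots from the quadratic factor 1 + (0.33) z + (-0.43) z^2:
  Set 1 + (0.33) z + (-0.43) z^2 = 0, i.e. a z^2 + b z + c = 0 with a = -0.43, b = 0.33, c = 1.
  Discriminant D = b^2 - 4ac = (0.33)^2 - 4*(-0.43)*1 = 0.1089 - (-1.72) = 1.8289.
  D >= 0, so the roots are real: z = (-b +/- sqrt(D)) / (2a) = (-0.33 +/- 1.352368) / (-0.86).
    z_1 = (-0.33 + 1.352368) / (-0.86) = -1.1888,   |z_1| = 1.1888.
    z_2 = (-0.33 - 1.352368) / (-0.86) = 1.9562,   |z_2| = 1.9562.
Moduli of all roots: 4.0000, 1.1888, 1.9562.
All moduli strictly greater than 1? Yes.
Verdict: Stationary.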